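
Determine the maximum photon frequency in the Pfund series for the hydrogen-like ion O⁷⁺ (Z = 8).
8.422e+15 Hz

The series limit corresponds to the transition from n = ∞ to n = 5.
This is the highest energy (shortest wavelength) transition in the Pfund series.

E_∞ = 0 eV
E_5 = -13.6057 × 8² / 5² = -34.83059200 eV

Energy at series limit:
ΔE = E_∞ - E_5 = 0 - (-34.83059200) = 34.83059200 eV
E = 34.83059200 eV × (1.602177 × 10⁻¹⁹ J/eV) = 5.58048e-18 J
f = E/h = 5.58048e-18 J / (6.62607 × 10⁻³⁴ J·s) = 8.422e+15 Hz

This energy equals the ionization energy from the n = 5 state of O⁷⁺.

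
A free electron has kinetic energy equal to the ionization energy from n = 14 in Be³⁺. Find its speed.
6.25055e+05 m/s (or 0.208% of c)

The binding energy at n = 14 for Be³⁺ is:
E_14 = -13.6057 × 4²/14² = -1.11066939 eV
|E_14| = 1.11066939 eV

Convert to Joules:
KE = 1.11066939 eV × (1.602177 × 10⁻¹⁹ J/eV) = 1.7794890e-19 J

Using KE = ½mv²:
v = √(2·KE/m_e)
v = √(2 × 1.7794890e-19 J / 9.10938 × 10⁻³¹ kg)
v = 6.25055e+05 m/s

This is approximately 0.208% the speed of light.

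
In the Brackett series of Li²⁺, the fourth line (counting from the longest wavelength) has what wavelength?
216.0036 nm

The lines of a series are numbered from the longest wavelength (smallest ΔE) outward; the fourth line is the transition from n = n_f + 4 to n_f.
The Brackett series has all transitions ending at n_f = 4.

For Li²⁺ (Z = 3), the fourth line (δ-line) is the jump from n = 8 to n = 4:
E_8 = -13.6057 × 3² / 8² = -1.91330156 eV
E_4 = -13.6057 × 3² / 4² = -7.65320625 eV
ΔE = E_8 - E_4 = 5.73990469 eV

λ = hc/E = 1239.84 eV·nm / 5.73990469 eV
λ = 216.0036 nm

This is the δ-line of the Brackett series in Li²⁺.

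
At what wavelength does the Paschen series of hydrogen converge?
820.139 nm

The series limit corresponds to the transition from n = ∞ to n = 3.
This is the highest energy (shortest wavelength) transition in the Paschen series.

E_∞ = 0 eV
E_3 = -13.6057 / 3² = -1.5117444 eV

Energy at series limit:
ΔE = E_∞ - E_3 = 0 - (-1.5117444) = 1.5117444 eV
λ = hc/E = 1239.84 eV·nm / 1.5117444 eV = 820.139 nm

This energy equals the ionization energy from the n = 3 state of hydrogen.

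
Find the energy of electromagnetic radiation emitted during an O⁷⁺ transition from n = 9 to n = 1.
860.0146 eV

The energy levels are E_n = -13.6057 Z² eV / n².

Energy at n = 9: E_9 = -13.6057 × 8² / 9² = -10.7501827 eV
Energy at n = 1: E_1 = -13.6057 × 8² / 1² = -870.7648000 eV

For emission (electron falling to lower state), the photon energy is:
E_photon = E_9 - E_1 = |-10.7501827 - (-870.7648000)|
E_photon = 860.0146 eV

This energy is carried away by the emitted photon.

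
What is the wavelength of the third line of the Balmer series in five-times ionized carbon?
12.05 nm

The lines of a series are numbered from the longest wavelength (smallest ΔE) outward; the third line is the transition from n = n_f + 3 to n_f.
The Balmer series has all transitions ending at n_f = 2.

For C⁵⁺ (Z = 6), the third line (γ-line) is the jump from n = 5 to n = 2:
E_5 = -13.6057 × 6² / 5² = -19.5922 eV
E_2 = -13.6057 × 6² / 2² = -122.4513 eV
ΔE = E_5 - E_2 = 102.8591 eV

λ = hc/E = 1239.84 eV·nm / 102.8591 eV
λ = 12.05 nm

This is the γ-line of the Balmer series in C⁵⁺.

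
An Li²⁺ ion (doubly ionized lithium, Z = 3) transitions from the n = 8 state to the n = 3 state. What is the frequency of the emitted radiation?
2.8272e+15 Hz

First, find the transition energy:
E_8 = -13.6057 × 3² / 8² = -1.91330156 eV
E_3 = -13.6057 × 3² / 3² = -13.60570000 eV
|ΔE| = |E_3 - E_8| = 11.69239844 eV

Convert to Joules: E = 11.69239844 eV × (1.602177 × 10⁻¹⁹ J/eV) = 1.873329e-18 J

Using E = hf:
f = E/h = 1.873329e-18 J / (6.62607 × 10⁻³⁴ J·s)
f = 2.8272e+15 Hz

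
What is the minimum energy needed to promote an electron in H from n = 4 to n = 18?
0.81 eV

The energy levels of a hydrogen-like atom are E_n = -13.6057 eV / n².

Energy at n = 4: E_4 = -13.6057 / 4² = -0.85036 eV
Energy at n = 18: E_18 = -13.6057 / 18² = -0.04199 eV

The excitation energy is the difference:
ΔE = E_18 - E_4
ΔE = -0.04199 - (-0.85036)
ΔE = 0.81 eV

Since this is positive, energy must be absorbed (photon absorption).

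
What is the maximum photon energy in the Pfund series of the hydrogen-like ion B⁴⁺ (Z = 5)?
13.6057 eV

The series limit corresponds to the transition from n = ∞ to n = 5.
This is the highest energy (shortest wavelength) transition in the Pfund series.

E_∞ = 0 eV
E_5 = -13.6057 × 5² / 5² = -13.6057 eV

Energy at series limit:
ΔE = E_∞ - E_5 = 0 - (-13.6057) = 13.6057 eV

This energy equals the ionization energy from the n = 5 state of B⁴⁺.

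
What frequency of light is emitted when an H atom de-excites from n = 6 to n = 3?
2.742e+14 Hz

First, find the transition energy:
E_6 = -13.6057 / 6² = -0.37793611 eV
E_3 = -13.6057 / 3² = -1.51174444 eV
|ΔE| = |E_3 - E_6| = 1.13380833 eV

Convert to Joules: E = 1.13380833 eV × (1.602177 × 10⁻¹⁹ J/eV) = 1.81656e-19 J

Using E = hf:
f = E/h = 1.81656e-19 J / (6.62607 × 10⁻³⁴ J·s)
f = 2.742e+14 Hz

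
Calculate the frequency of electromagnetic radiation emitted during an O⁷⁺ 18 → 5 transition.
7.77e+15 Hz

First, find the transition energy:
E_18 = -13.6057 × 8² / 18² = -2.68755 eV
E_5 = -13.6057 × 8² / 5² = -34.83059 eV
|ΔE| = |E_5 - E_18| = 32.14304 eV

Convert to Joules: E = 32.14304 eV × (1.602177 × 10⁻¹⁹ J/eV) = 5.1499e-18 J

Using E = hf:
f = E/h = 5.1499e-18 J / (6.62607 × 10⁻³⁴ J·s)
f = 7.77e+15 Hz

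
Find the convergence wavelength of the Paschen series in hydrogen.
820.1386 nm

The series limit corresponds to the transition from n = ∞ to n = 3.
This is the highest energy (shortest wavelength) transition in the Paschen series.

E_∞ = 0 eV
E_3 = -13.6057 / 3² = -1.51174444 eV

Energy at series limit:
ΔE = E_∞ - E_3 = 0 - (-1.51174444) = 1.51174444 eV
λ = hc/E = 1239.84 eV·nm / 1.51174444 eV = 820.1386 nm

This energy equals the ionization energy from the n = 3 state of hydrogen.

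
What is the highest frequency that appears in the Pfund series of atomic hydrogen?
1.32e+14 Hz

The series limit corresponds to the transition from n = ∞ to n = 5.
This is the highest energy (shortest wavelength) transition in the Pfund series.

E_∞ = 0 eV
E_5 = -13.6057 / 5² = -0.54422800 eV

Energy at series limit:
ΔE = E_∞ - E_5 = 0 - (-0.54422800) = 0.54422800 eV
E = 0.54422800 eV × (1.602177 × 10⁻¹⁹ J/eV) = 8.7195e-20 J
f = E/h = 8.7195e-20 J / (6.62607 × 10⁻³⁴ J·s) = 1.32e+14 Hz

This energy equals the ionization energy from the n = 5 state of hydrogen.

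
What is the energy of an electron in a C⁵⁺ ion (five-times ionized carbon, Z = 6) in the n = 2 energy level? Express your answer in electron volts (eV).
-122.45 eV

The energy levels of a hydrogen-like atom are given by:
E_n = -13.6057 Z² / n² eV  (with Z = 6 for C⁵⁺)

For n = 2:
E_2 = -13.6057 × 6² / 2²
E_2 = -13.6057 × 36 / 4
E_2 = -122.45 eV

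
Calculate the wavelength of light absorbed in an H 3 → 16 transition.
850.02 nm

First, find the transition energy using E_n = -13.6057 / n² eV:
E_3 = -13.6057 / 3² = -1.511744 eV
E_16 = -13.6057 / 16² = -0.053147 eV

Photon energy: |ΔE| = |E_16 - E_3| = 1.458597 eV

Convert to wavelength using E = hc/λ with hc = 1239.84 eV·nm:
λ = hc/E = 1239.84 eV·nm / 1.458597 eV
λ = 850.02 nm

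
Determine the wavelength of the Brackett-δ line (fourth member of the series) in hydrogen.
1944.03228 nm

The lines of a series are numbered from the longest wavelength (smallest ΔE) outward; the fourth line is the transition from n = n_f + 4 to n_f.
The Brackett series has all transitions ending at n_f = 4.

For H, the fourth line (δ-line) is the jump from n = 8 to n = 4:
E_8 = -13.6057 / 8² = -0.21258906250 eV
E_4 = -13.6057 / 4² = -0.85035625000 eV
ΔE = E_8 - E_4 = 0.63776718750 eV

λ = hc/E = 1239.84 eV·nm / 0.63776718750 eV
λ = 1944.03228 nm

This is the δ-line of the Brackett series in H.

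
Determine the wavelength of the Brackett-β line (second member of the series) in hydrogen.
2624.44 nm

The lines of a series are numbered from the longest wavelength (smallest ΔE) outward; the second line is the transition from n = n_f + 2 to n_f.
The Brackett series has all transitions ending at n_f = 4.

For H, the second line (β-line) is the jump from n = 6 to n = 4:
E_6 = -13.6057 / 6² = -0.37793611 eV
E_4 = -13.6057 / 4² = -0.85035625 eV
ΔE = E_6 - E_4 = 0.47242014 eV

λ = hc/E = 1239.84 eV·nm / 0.47242014 eV
λ = 2624.44 nm

This is the β-line of the Brackett series in H.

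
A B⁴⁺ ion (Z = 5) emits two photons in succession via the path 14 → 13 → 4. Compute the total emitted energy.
19.523 eV

The energy levels of B⁴⁺ are E_n = -13.6057 × 5² / n² eV.

First transition (14 → 13):
ΔE₁ = |E_13 - E_14|
ΔE₁ = |-2.012677515 - (-1.735420918)| = 0.277257 eV

Second transition (13 → 4):
ΔE₂ = |E_4 - E_13|
ΔE₂ = |-21.258906250 - (-2.012677515)| = 19.246229 eV

Total energy released:
E_total = ΔE₁ + ΔE₂ = 0.277257 + 19.246229 = 19.523 eV

Note: This equals the direct transition 14 → 4: 19.523 eV ✓
Energy is conserved regardless of the path taken.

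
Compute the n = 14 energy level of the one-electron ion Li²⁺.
-0.62475 eV

For hydrogen-like ions, the energy levels scale with Z²:
E_n = -13.6057 Z² / n² eV

For Li²⁺ (Z = 3) at n = 14:
E_14 = -13.6057 × 3² / 14²
E_14 = -13.6057 × 9 / 196
E_14 = -122.4513 / 196
E_14 = -0.62475 eV

The energy is 9 times more negative than hydrogen at the same n due to the stronger nuclear charge.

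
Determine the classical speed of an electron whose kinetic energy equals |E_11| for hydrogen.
1.99e+05 m/s (or 0.07% of c)

The binding energy at n = 11 for hydrogen is:
E_11 = -13.6057/11² = -0.112444 eV
|E_11| = 0.112444 eV

Convert to Joules:
KE = 0.112444 eV × (1.602177 × 10⁻¹⁹ J/eV) = 1.8016e-20 J

Using KE = ½mv²:
v = √(2·KE/m_e)
v = √(2 × 1.8016e-20 J / 9.10938 × 10⁻³¹ kg)
v = 1.99e+05 m/s

This is approximately 0.07% the speed of light.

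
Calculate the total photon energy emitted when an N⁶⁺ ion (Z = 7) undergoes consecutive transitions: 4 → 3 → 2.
125.00237 eV

The energy levels of N⁶⁺ are E_n = -13.6057 × 7² / n² eV.

First transition (4 → 3):
ΔE₁ = |E_3 - E_4|
ΔE₁ = |-74.07547777778 - (-41.66745625000)| = 32.40802153 eV

Second transition (3 → 2):
ΔE₂ = |E_2 - E_3|
ΔE₂ = |-166.66982500000 - (-74.07547777778)| = 92.59434722 eV

Total energy released:
E_total = ΔE₁ + ΔE₂ = 32.40802153 + 92.59434722 = 125.00237 eV

Note: This equals the direct transition 4 → 2: 125.00237 eV ✓
Energy is conserved regardless of the path taken.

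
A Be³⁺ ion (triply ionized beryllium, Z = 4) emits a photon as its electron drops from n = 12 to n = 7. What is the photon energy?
2.931 eV

The energy levels are E_n = -13.6057 Z² eV / n².

Energy at n = 12: E_12 = -13.6057 × 4² / 12² = -1.511744 eV
Energy at n = 7: E_7 = -13.6057 × 4² / 7² = -4.442678 eV

For emission (electron falling to lower state), the photon energy is:
E_photon = E_12 - E_7 = |-1.511744 - (-4.442678)|
E_photon = 2.931 eV

This energy is carried away by the emitted photon.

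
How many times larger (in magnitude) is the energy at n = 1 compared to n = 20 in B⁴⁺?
400.00

Using E_n = -13.6057 Z² / n² eV with Z = 5:

E_1 = -13.6057 × 5² / 1² = -340.1425 / 1 = -340.14250000 eV
E_20 = -13.6057 × 5² / 20² = -340.1425 / 400 = -0.85035625 eV

The ratio is:
E_1/E_20 = (-340.14250000) / (-0.85035625)
E_1/E_20 = (-340.1425/1) / (-340.1425/400)
E_1/E_20 = 400/1
E_1/E_20 = 400.00
(Note: the Z² factors cancel in the ratio.)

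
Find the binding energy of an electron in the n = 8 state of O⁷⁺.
13.61 eV

The ionization energy is the energy needed to remove the electron completely (n → ∞).

For a hydrogen-like ion with Z = 8, E_n = -13.6057 Z² / n² eV.

At n = 8: E_8 = -13.6057 × 8² / 8² = -13.60570 eV
At n = ∞: E_∞ = 0 eV

Ionization energy = E_∞ - E_8 = 0 - (-13.60570) = 13.60570 eV
Ionization energy ≈ 13.61 eV

This is also called the binding energy of the electron in state n = 8.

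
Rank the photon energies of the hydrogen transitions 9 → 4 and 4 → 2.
4 → 2

Calculate the energy for each transition:

Transition 9 → 4:
ΔE₁ = |E_4 - E_9| = |-13.6057/4² - (-13.6057/9²)|
ΔE₁ = |-0.8503562500 - (-0.1679716049)| = 0.6823846 eV

Transition 4 → 2:
ΔE₂ = |E_2 - E_4| = |-13.6057/2² - (-13.6057/4²)|
ΔE₂ = |-3.4014250000 - (-0.8503562500)| = 2.5510688 eV

Since 2.5510688 eV > 0.6823846 eV, the transition 4 → 2 emits the more energetic photon.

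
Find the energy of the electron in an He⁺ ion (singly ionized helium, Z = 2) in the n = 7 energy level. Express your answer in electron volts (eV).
-1.11067 eV

The energy levels of a hydrogen-like atom are given by:
E_n = -13.6057 Z² / n² eV  (with Z = 2 for He⁺)

For n = 7:
E_7 = -13.6057 × 2² / 7²
E_7 = -13.6057 × 4 / 49
E_7 = -1.11067 eV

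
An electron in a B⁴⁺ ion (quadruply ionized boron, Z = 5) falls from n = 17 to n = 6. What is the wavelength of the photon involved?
149.8941 nm

First, find the transition energy using E_n = -13.6057 Z² / n² eV:
E_17 = -13.6057 × 5² / 17² = -1.17696367 eV
E_6 = -13.6057 × 5² / 6² = -9.44840278 eV

Photon energy: |ΔE| = |E_6 - E_17| = 8.27143911 eV

Convert to wavelength using E = hc/λ with hc = 1239.84 eV·nm:
λ = hc/E = 1239.84 eV·nm / 8.27143911 eV
λ = 149.8941 nm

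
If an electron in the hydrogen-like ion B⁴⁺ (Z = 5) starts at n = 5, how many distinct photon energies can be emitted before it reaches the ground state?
10

The electron can occupy levels n = 1, 2, ..., 5 during de-excitation — that is m = 5 - 1 + 1 = 5 distinct levels.

The number of distinct spectral lines equals the number of ways to choose 2 of these m levels (each pair gives one possible emission transition):

Number of lines = m(m-1)/2 = 5×4/2 = 10

These correspond to all possible transitions between the 5 levels:
5 → 4, 5 → 3, 5 → 2, 5 → 1, 4 → 3, 4 → 2, 4 → 1, 3 → 2...

Each transition produces a photon with a unique energy (and thus wavelength). This count does not depend on Z.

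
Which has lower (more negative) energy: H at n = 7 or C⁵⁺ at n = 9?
C⁵⁺ at n = 9 (E = -6.047 eV)

Using E_n = -13.6057 Z² / n² eV:

H (Z = 1) at n = 7:
E = -13.6057 × 1² / 7² = -13.6057 × 1 / 49 = -0.277667 eV

C⁵⁺ (Z = 6) at n = 9:
E = -13.6057 × 6² / 9² = -13.6057 × 36 / 81 = -6.046978 eV

Since -6.046978 eV < -0.277667 eV,
C⁵⁺ at n = 9 is more tightly bound (requires more energy to ionize).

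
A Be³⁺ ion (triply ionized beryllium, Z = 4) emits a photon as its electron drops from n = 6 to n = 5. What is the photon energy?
2.661 eV

The energy levels are E_n = -13.6057 Z² eV / n².

Energy at n = 6: E_6 = -13.6057 × 4² / 6² = -6.046978 eV
Energy at n = 5: E_5 = -13.6057 × 4² / 5² = -8.707648 eV

For emission (electron falling to lower state), the photon energy is:
E_photon = E_6 - E_5 = |-6.046978 - (-8.707648)|
E_photon = 2.661 eV

This energy is carried away by the emitted photon.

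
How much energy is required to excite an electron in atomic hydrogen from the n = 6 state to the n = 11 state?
0.26549 eV

The energy levels of a hydrogen-like atom are E_n = -13.6057 eV / n².

Energy at n = 6: E_6 = -13.6057 / 6² = -0.37793611 eV
Energy at n = 11: E_11 = -13.6057 / 11² = -0.11244380 eV

The excitation energy is the difference:
ΔE = E_11 - E_6
ΔE = -0.11244380 - (-0.37793611)
ΔE = 0.26549 eV

Since this is positive, energy must be absorbed (photon absorption).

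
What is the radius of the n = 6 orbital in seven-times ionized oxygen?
0.2381 nm (or 2.3813 Å)

The Bohr radius formula is:
r_n = n² a₀ / Z

where a₀ = 0.0529177 nm is the Bohr radius.

For O⁷⁺ (Z = 8) at n = 6:
r_6 = 6² × 0.0529177 nm / 8
r_6 = 36 × 0.0529177 nm / 8
r_6 = 1.90504 nm / 8
r_6 = 0.2381 nm

The electron orbits at approximately 0.2381 nm from the nucleus.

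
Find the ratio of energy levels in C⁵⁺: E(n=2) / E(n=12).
36.0000

Using E_n = -13.6057 Z² / n² eV with Z = 6:

E_2 = -13.6057 × 6² / 2² = -489.8052 / 4 = -122.4513000000 eV
E_12 = -13.6057 × 6² / 12² = -489.8052 / 144 = -3.4014250000 eV

The ratio is:
E_2/E_12 = (-122.4513000000) / (-3.4014250000)
E_2/E_12 = (-489.8052/4) / (-489.8052/144)
E_2/E_12 = 144/4
E_2/E_12 = 36.0000
(Note: the Z² factors cancel in the ratio.)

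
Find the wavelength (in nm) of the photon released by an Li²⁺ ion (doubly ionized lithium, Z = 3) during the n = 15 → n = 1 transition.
10.170370 nm

First, find the transition energy using E_n = -13.6057 Z² / n² eV:
E_15 = -13.6057 × 3² / 15² = -0.54422800 eV
E_1 = -13.6057 × 3² / 1² = -122.45130000 eV

Photon energy: |ΔE| = |E_1 - E_15| = 121.90707200 eV

Convert to wavelength using E = hc/λ with hc = 1239.84 eV·nm:
λ = hc/E = 1239.84 eV·nm / 121.90707200 eV
λ = 10.170370 nm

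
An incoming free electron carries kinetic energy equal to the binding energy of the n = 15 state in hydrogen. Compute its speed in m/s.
1.46e+05 m/s (or 0.048649% of c)

The binding energy at n = 15 for hydrogen is:
E_15 = -13.6057/15² = -0.06046978 eV
|E_15| = 0.06046978 eV

Convert to Joules:
KE = 0.06046978 eV × (1.602177 × 10⁻¹⁹ J/eV) = 9.6883e-21 J

Using KE = ½mv²:
v = √(2·KE/m_e)
v = √(2 × 9.6883e-21 J / 9.10938 × 10⁻³¹ kg)
v = 1.46e+05 m/s

This is approximately 0.048649% the speed of light.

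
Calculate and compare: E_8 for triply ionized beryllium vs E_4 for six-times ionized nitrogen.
N⁶⁺ at n = 4 (E = -41.667456 eV)

Using E_n = -13.6057 Z² / n² eV:

Be³⁺ (Z = 4) at n = 8:
E = -13.6057 × 4² / 8² = -13.6057 × 16 / 64 = -3.401425000 eV

N⁶⁺ (Z = 7) at n = 4:
E = -13.6057 × 7² / 4² = -13.6057 × 49 / 16 = -41.667456250 eV

Since -41.667456250 eV < -3.401425000 eV,
N⁶⁺ at n = 4 is more tightly bound (requires more energy to ionize).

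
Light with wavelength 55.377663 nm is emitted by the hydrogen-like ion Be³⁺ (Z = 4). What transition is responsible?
n = 11 → n = 3

First, find the photon energy from the wavelength (hc = 1239.84 eV·nm):
E = hc/λ = 1239.84 eV·nm / 55.377663 nm = 22.388810 eV

The energy levels of Be³⁺ satisfy E_n = -13.6057 × 4² / n² eV, so an emission n_i → n_f releases
ΔE = 13.6057 × 4² × (1/n_f² − 1/n_i²) eV.

Setting ΔE equal to the photon energy:
1/n_f² − 1/n_i² = 22.388810 / (13.6057 × 4²) = 0.10284665

Since 1/n_i² must be positive, we need 1/n_f² > 0.10284665, i.e. n_f ≤ 3. For each allowed n_f, solve n_i = (1/n_f² − 0.10284665)^(−1/2) and check whether it is a whole number:
  n_f = 1: 1/n_i² = 1.00000000 − 0.10284665 = 0.89715335 → n_i = 1.056  (not an integer) ✗
  n_f = 2: 1/n_i² = 0.25000000 − 0.10284665 = 0.14715335 → n_i = 2.607  (not an integer) ✗
  n_f = 3: 1/n_i² = 0.11111111 − 0.10284665 = 0.00826446 → n_i = 11.000  → integer, n_i = 11 ✓

Only n_f = 3 gives an integer upper level, n_i = 11.

The transition is from n = 11 to n = 3 (emission).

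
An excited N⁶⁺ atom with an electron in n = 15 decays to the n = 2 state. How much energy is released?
163.706806 eV

The energy levels are E_n = -13.6057 Z² eV / n².

Energy at n = 15: E_15 = -13.6057 × 7² / 15² = -2.963019111 eV
Energy at n = 2: E_2 = -13.6057 × 7² / 2² = -166.669825000 eV

For emission (electron falling to lower state), the photon energy is:
E_photon = E_15 - E_2 = |-2.963019111 - (-166.669825000)|
E_photon = 163.706806 eV

This energy is carried away by the emitted photon.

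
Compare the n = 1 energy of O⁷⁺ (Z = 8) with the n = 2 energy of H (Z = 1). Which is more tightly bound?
O⁷⁺ at n = 1 (E = -870.76 eV)

Using E_n = -13.6057 Z² / n² eV:

O⁷⁺ (Z = 8) at n = 1:
E = -13.6057 × 8² / 1² = -13.6057 × 64 / 1 = -870.76480 eV

H (Z = 1) at n = 2:
E = -13.6057 × 1² / 2² = -13.6057 × 1 / 4 = -3.40143 eV

Since -870.76480 eV < -3.40143 eV,
O⁷⁺ at n = 1 is more tightly bound (requires more energy to ionize).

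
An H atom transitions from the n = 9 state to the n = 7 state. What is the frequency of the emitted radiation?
2.65e+13 Hz

First, find the transition energy:
E_9 = -13.6057 / 9² = -0.167972 eV
E_7 = -13.6057 / 7² = -0.277667 eV
|ΔE| = |E_7 - E_9| = 0.109695 eV

Convert to Joules: E = 0.109695 eV × (1.602177 × 10⁻¹⁹ J/eV) = 1.7575e-20 J

Using E = hf:
f = E/h = 1.7575e-20 J / (6.62607 × 10⁻³⁴ J·s)
f = 2.65e+13 Hz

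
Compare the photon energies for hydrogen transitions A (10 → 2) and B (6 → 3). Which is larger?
10 → 2

Calculate the energy for each transition:

Transition 10 → 2:
ΔE₁ = |E_2 - E_10| = |-13.6057/2² - (-13.6057/10²)|
ΔE₁ = |-3.40142500000 - (-0.13605700000)| = 3.26536800 eV

Transition 6 → 3:
ΔE₂ = |E_3 - E_6| = |-13.6057/3² - (-13.6057/6²)|
ΔE₂ = |-1.51174444444 - (-0.37793611111)| = 1.13380833 eV

Since 3.26536800 eV > 1.13380833 eV, the transition 10 → 2 emits the more energetic photon.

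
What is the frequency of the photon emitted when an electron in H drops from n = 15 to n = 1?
3.28e+15 Hz

First, find the transition energy:
E_15 = -13.6057 / 15² = -0.06046978 eV
E_1 = -13.6057 / 1² = -13.60570000 eV
|ΔE| = |E_1 - E_15| = 13.54523022 eV

Convert to Joules: E = 13.54523022 eV × (1.602177 × 10⁻¹⁹ J/eV) = 2.1702e-18 J

Using E = hf:
f = E/h = 2.1702e-18 J / (6.62607 × 10⁻³⁴ J·s)
f = 3.28e+15 Hz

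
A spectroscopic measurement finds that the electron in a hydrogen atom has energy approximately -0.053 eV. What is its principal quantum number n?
n = 16

The exact energy levels follow E_n = -13.6057 eV / n².

The measured value (-0.053 eV) is reported to only 2 significant figures, so we must test candidate n values and see which one matches to that precision.

Candidate energies:
  n = 14:  E = -13.6057/14² = -0.06942 eV
  n = 15:  E = -13.6057/15² = -0.06047 eV
  n = 16:  E = -13.6057/16² = -0.05315 eV  ← matches
  n = 17:  E = -13.6057/17² = -0.04708 eV
  n = 18:  E = -13.6057/18² = -0.04199 eV

Checking against the measurement of -0.053 eV (2 sig figs), only n = 16 agrees:
E_16 = -0.05315 eV, which rounds to -0.053 eV ✓

Therefore n = 16.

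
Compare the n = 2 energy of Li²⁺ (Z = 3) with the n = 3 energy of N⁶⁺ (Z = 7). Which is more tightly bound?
N⁶⁺ at n = 3 (E = -74.08 eV)

Using E_n = -13.6057 Z² / n² eV:

Li²⁺ (Z = 3) at n = 2:
E = -13.6057 × 3² / 2² = -13.6057 × 9 / 4 = -30.61283 eV

N⁶⁺ (Z = 7) at n = 3:
E = -13.6057 × 7² / 3² = -13.6057 × 49 / 9 = -74.07548 eV

Since -74.07548 eV < -30.61283 eV,
N⁶⁺ at n = 3 is more tightly bound (requires more energy to ionize).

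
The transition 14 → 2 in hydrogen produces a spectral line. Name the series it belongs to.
Balmer series

The spectral series in hydrogen are named based on the final (lower) energy level:
- Lyman series: n_final = 1 (ultraviolet)
- Balmer series: n_final = 2 (visible/near-UV)
- Paschen series: n_final = 3 (infrared)
- Brackett series: n_final = 4 (infrared)
- Pfund series: n_final = 5 (far infrared)

Since this transition ends at n = 2, it belongs to the Balmer series.

For reference, this 14 → 2 line has photon energy
ΔE = 13.6057 eV × (1/2² - 1/14²) = 3.33200816 eV,
corresponding to wavelength λ = hc/ΔE = 1239.84 eV·nm / 3.33200816 eV = 372.0999 nm in the visible/near-UV region.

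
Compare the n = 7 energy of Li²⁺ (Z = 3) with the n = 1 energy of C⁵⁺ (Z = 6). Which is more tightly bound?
C⁵⁺ at n = 1 (E = -489.81 eV)

Using E_n = -13.6057 Z² / n² eV:

Li²⁺ (Z = 3) at n = 7:
E = -13.6057 × 3² / 7² = -13.6057 × 9 / 49 = -2.49901 eV

C⁵⁺ (Z = 6) at n = 1:
E = -13.6057 × 6² / 1² = -13.6057 × 36 / 1 = -489.80520 eV

Since -489.80520 eV < -2.49901 eV,
C⁵⁺ at n = 1 is more tightly bound (requires more energy to ionize).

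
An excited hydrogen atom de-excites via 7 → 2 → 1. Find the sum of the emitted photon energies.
13.3280 eV

The energy levels of hydrogen are E_n = -13.6057 / n² eV.

First transition (7 → 2):
ΔE₁ = |E_2 - E_7|
ΔE₁ = |-3.4014250000 - (-0.2776673469)| = 3.1237577 eV

Second transition (2 → 1):
ΔE₂ = |E_1 - E_2|
ΔE₂ = |-13.6057000000 - (-3.4014250000)| = 10.2042750 eV

Total energy released:
E_total = ΔE₁ + ΔE₂ = 3.1237577 + 10.2042750 = 13.3280 eV

Note: This equals the direct transition 7 → 1: 13.3280 eV ✓
Energy is conserved regardless of the path taken.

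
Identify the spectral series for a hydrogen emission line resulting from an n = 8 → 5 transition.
Pfund series

The spectral series in hydrogen are named based on the final (lower) energy level:
- Lyman series: n_final = 1 (ultraviolet)
- Balmer series: n_final = 2 (visible/near-UV)
- Paschen series: n_final = 3 (infrared)
- Brackett series: n_final = 4 (infrared)
- Pfund series: n_final = 5 (far infrared)

Since this transition ends at n = 5, it belongs to the Pfund series.

For reference, this 8 → 5 line has photon energy
ΔE = 13.6057 eV × (1/5² - 1/8²) = 0.3316389375 eV,
corresponding to wavelength λ = hc/ΔE = 1239.84 eV·nm / 0.3316389375 eV = 3738.5236 nm in the far infrared region.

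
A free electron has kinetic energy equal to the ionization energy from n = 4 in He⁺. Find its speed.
1.094e+06 m/s (or 0.36487% of c)

The binding energy at n = 4 for He⁺ is:
E_4 = -13.6057 × 2²/4² = -3.4014250 eV
|E_4| = 3.4014250 eV

Convert to Joules:
KE = 3.4014250 eV × (1.602177 × 10⁻¹⁹ J/eV) = 5.44968e-19 J

Using KE = ½mv²:
v = √(2·KE/m_e)
v = √(2 × 5.44968e-19 J / 9.10938 × 10⁻³¹ kg)
v = 1.094e+06 m/s

This is approximately 0.36487% the speed of light.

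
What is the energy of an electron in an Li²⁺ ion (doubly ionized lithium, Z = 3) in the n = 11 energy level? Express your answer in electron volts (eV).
-1.012 eV

The energy levels of a hydrogen-like atom are given by:
E_n = -13.6057 Z² / n² eV  (with Z = 3 for Li²⁺)

For n = 11:
E_11 = -13.6057 × 3² / 11²
E_11 = -13.6057 × 9 / 121
E_11 = -1.012 eV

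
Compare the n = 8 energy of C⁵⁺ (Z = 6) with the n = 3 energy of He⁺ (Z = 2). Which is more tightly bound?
C⁵⁺ at n = 8 (E = -7.65321 eV)

Using E_n = -13.6057 Z² / n² eV:

C⁵⁺ (Z = 6) at n = 8:
E = -13.6057 × 6² / 8² = -13.6057 × 36 / 64 = -7.65320625 eV

He⁺ (Z = 2) at n = 3:
E = -13.6057 × 2² / 3² = -13.6057 × 4 / 9 = -6.04697778 eV

Since -7.65320625 eV < -6.04697778 eV,
C⁵⁺ at n = 8 is more tightly bound (requires more energy to ionize).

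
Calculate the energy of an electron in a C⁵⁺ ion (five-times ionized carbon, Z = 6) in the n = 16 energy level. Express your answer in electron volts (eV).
-1.913 eV

The energy levels of a hydrogen-like atom are given by:
E_n = -13.6057 Z² / n² eV  (with Z = 6 for C⁵⁺)

For n = 16:
E_16 = -13.6057 × 6² / 16²
E_16 = -13.6057 × 36 / 256
E_16 = -1.913 eV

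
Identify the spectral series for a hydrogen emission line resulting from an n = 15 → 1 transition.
Lyman series

The spectral series in hydrogen are named based on the final (lower) energy level:
- Lyman series: n_final = 1 (ultraviolet)
- Balmer series: n_final = 2 (visible/near-UV)
- Paschen series: n_final = 3 (infrared)
- Brackett series: n_final = 4 (infrared)
- Pfund series: n_final = 5 (far infrared)

Since this transition ends at n = 1, it belongs to the Lyman series.

For reference, this 15 → 1 line has photon energy
ΔE = 13.6057 eV × (1/1² - 1/15²) = 13.545230 eV,
corresponding to wavelength λ = hc/ΔE = 1239.84 eV·nm / 13.545230 eV = 91.5333 nm in the ultraviolet region.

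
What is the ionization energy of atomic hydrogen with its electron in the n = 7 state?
0.2777 eV

The ionization energy is the energy needed to remove the electron completely (n → ∞).

For hydrogen, E_n = -13.6057 eV / n².

At n = 7: E_7 = -13.6057 / 7² = -0.2776673 eV
At n = ∞: E_∞ = 0 eV

Ionization energy = E_∞ - E_7 = 0 - (-0.2776673) = 0.2776673 eV
Ionization energy ≈ 0.2777 eV

This is also called the binding energy of the electron in state n = 7.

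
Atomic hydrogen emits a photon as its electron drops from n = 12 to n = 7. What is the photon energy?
0.18 eV

The energy levels are E_n = -13.6057 eV / n².

Energy at n = 12: E_12 = -13.6057 / 12² = -0.09448 eV
Energy at n = 7: E_7 = -13.6057 / 7² = -0.27767 eV

For emission (electron falling to lower state), the photon energy is:
E_photon = E_12 - E_7 = |-0.09448 - (-0.27767)|
E_photon = 0.18 eV

This energy is carried away by the emitted photon.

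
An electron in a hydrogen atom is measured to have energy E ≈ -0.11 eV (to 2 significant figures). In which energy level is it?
n = 11

The exact energy levels follow E_n = -13.6057 eV / n².

The measured value (-0.11 eV) is reported to only 2 significant figures, so we must test candidate n values and see which one matches to that precision.

Candidate energies:
  n = 9:  E = -13.6057/9² = -0.16797 eV
  n = 10:  E = -13.6057/10² = -0.13606 eV
  n = 11:  E = -13.6057/11² = -0.11244 eV  ← matches
  n = 12:  E = -13.6057/12² = -0.09448 eV
  n = 13:  E = -13.6057/13² = -0.08051 eV

Checking against the measurement of -0.11 eV (2 sig figs), only n = 11 agrees:
E_11 = -0.11244 eV, which rounds to -0.11 eV ✓

Therefore n = 11.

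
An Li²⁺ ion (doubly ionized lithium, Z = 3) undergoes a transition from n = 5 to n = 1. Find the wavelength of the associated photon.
10.547 nm

First, find the transition energy using E_n = -13.6057 Z² / n² eV:
E_5 = -13.6057 × 3² / 5² = -4.89805 eV
E_1 = -13.6057 × 3² / 1² = -122.45130 eV

Photon energy: |ΔE| = |E_1 - E_5| = 117.55325 eV

Convert to wavelength using E = hc/λ with hc = 1239.84 eV·nm:
λ = hc/E = 1239.84 eV·nm / 117.55325 eV
λ = 10.547 nm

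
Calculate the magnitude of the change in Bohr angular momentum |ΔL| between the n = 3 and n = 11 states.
8.4366e-34 J·s (or 8ℏ)

In the Bohr model, L_n = nℏ where ℏ = 1.054572e-34 J·s.

L_11 = 11ℏ = 1.160029e-33 J·s
L_3 = 3ℏ = 3.163716e-34 J·s

ΔL = L_11 - L_3 = (11 - 3)ℏ = 8ℏ
ΔL = 8 × 1.054572e-34 J·s = 8.4366e-34 J·s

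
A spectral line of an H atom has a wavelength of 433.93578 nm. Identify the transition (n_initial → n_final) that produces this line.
n = 5 → n = 2

First, find the photon energy from the wavelength (hc = 1239.84 eV·nm):
E = hc/λ = 1239.84 eV·nm / 433.93578 nm = 2.8571970 eV

The energy levels of hydrogen satisfy E_n = -13.6057 / n² eV, so an emission n_i → n_f releases
ΔE = 13.6057 × (1/n_f² − 1/n_i²) eV.

Setting ΔE equal to the photon energy:
1/n_f² − 1/n_i² = 2.8571970 / 13.6057 = 0.21000000

Since 1/n_i² must be positive, we need 1/n_f² > 0.21000000, i.e. n_f ≤ 2. For each allowed n_f, solve n_i = (1/n_f² − 0.21000000)^(−1/2) and check whether it is a whole number:
  n_f = 1: 1/n_i² = 1.00000000 − 0.21000000 = 0.79000000 → n_i = 1.125  (not an integer) ✗
  n_f = 2: 1/n_i² = 0.25000000 − 0.21000000 = 0.04000000 → n_i = 5.000  → integer, n_i = 5 ✓

Only n_f = 2 gives an integer upper level, n_i = 5.

The transition is from n = 5 to n = 2 (emission).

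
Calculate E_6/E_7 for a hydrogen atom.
1.361111

Using E_n = -13.6057 Z² / n² eV with Z = 1:

E_6 = -13.6057 / 6² = -13.6057 / 36 = -0.377936111111 eV
E_7 = -13.6057 / 7² = -13.6057 / 49 = -0.277667346939 eV

The ratio is:
E_6/E_7 = (-0.377936111111) / (-0.277667346939)
E_6/E_7 = (-13.6057/36) / (-13.6057/49)
E_6/E_7 = 49/36
E_6/E_7 = 1.361111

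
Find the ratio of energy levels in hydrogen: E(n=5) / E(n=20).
16.00000

Using E_n = -13.6057 Z² / n² eV with Z = 1:

E_5 = -13.6057 / 5² = -13.6057 / 25 = -0.54422800000 eV
E_20 = -13.6057 / 20² = -13.6057 / 400 = -0.03401425000 eV

The ratio is:
E_5/E_20 = (-0.54422800000) / (-0.03401425000)
E_5/E_20 = (-13.6057/25) / (-13.6057/400)
E_5/E_20 = 400/25
E_5/E_20 = 16.00000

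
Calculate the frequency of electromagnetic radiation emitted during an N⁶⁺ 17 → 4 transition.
9.51735e+15 Hz

First, find the transition energy:
E_17 = -13.6057 × 7² / 17² = -2.30684879 eV
E_4 = -13.6057 × 7² / 4² = -41.66745625 eV
|ΔE| = |E_4 - E_17| = 39.36060746 eV

Convert to Joules: E = 39.36060746 eV × (1.602177 × 10⁻¹⁹ J/eV) = 6.3062660e-18 J

Using E = hf:
f = E/h = 6.3062660e-18 J / (6.62607 × 10⁻³⁴ J·s)
f = 9.51735e+15 Hz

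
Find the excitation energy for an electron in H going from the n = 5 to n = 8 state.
0.33 eV

The energy levels of a hydrogen-like atom are E_n = -13.6057 eV / n².

Energy at n = 5: E_5 = -13.6057 / 5² = -0.54423 eV
Energy at n = 8: E_8 = -13.6057 / 8² = -0.21259 eV

The excitation energy is the difference:
ΔE = E_8 - E_5
ΔE = -0.21259 - (-0.54423)
ΔE = 0.33 eV

Since this is positive, energy must be absorbed (photon absorption).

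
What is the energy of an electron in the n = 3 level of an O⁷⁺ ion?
-96.75164 eV

For hydrogen-like ions, the energy levels scale with Z²:
E_n = -13.6057 Z² / n² eV

For O⁷⁺ (Z = 8) at n = 3:
E_3 = -13.6057 × 8² / 3²
E_3 = -13.6057 × 64 / 9
E_3 = -870.7648 / 9
E_3 = -96.75164 eV

The energy is 64 times more negative than hydrogen at the same n due to the stronger nuclear charge.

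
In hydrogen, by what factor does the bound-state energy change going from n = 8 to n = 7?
1.306

Using E_n = -13.6057 Z² / n² eV with Z = 1:

E_7 = -13.6057 / 7² = -13.6057 / 49 = -0.277667347 eV
E_8 = -13.6057 / 8² = -13.6057 / 64 = -0.212589063 eV

The ratio is:
E_7/E_8 = (-0.277667347) / (-0.212589063)
E_7/E_8 = (-13.6057/49) / (-13.6057/64)
E_7/E_8 = 64/49
E_7/E_8 = 1.306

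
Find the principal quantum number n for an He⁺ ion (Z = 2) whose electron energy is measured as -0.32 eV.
n = 13

The exact energy levels follow E_n = -13.6057 Z² / n² eV with Z = 2.

The measured value (-0.32 eV) is reported to only 2 significant figures, so we must test candidate n values and see which one matches to that precision.

Candidate energies:
  n = 11:  E = -13.6057 × 2² / 11² = -0.449775 eV
  n = 12:  E = -13.6057 × 2² / 12² = -0.377936 eV
  n = 13:  E = -13.6057 × 2² / 13² = -0.322028 eV  ← matches
  n = 14:  E = -13.6057 × 2² / 14² = -0.277667 eV
  n = 15:  E = -13.6057 × 2² / 15² = -0.241879 eV

Checking against the measurement of -0.32 eV (2 sig figs), only n = 13 agrees:
E_13 = -0.322028 eV, which rounds to -0.32 eV ✓

Therefore n = 13.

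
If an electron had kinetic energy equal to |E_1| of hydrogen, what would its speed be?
2.1877e+06 m/s (or 0.730% of c)

The binding energy at n = 1 for hydrogen is:
E_1 = -13.6057/1² = -13.605700 eV
|E_1| = 13.605700 eV

Convert to Joules:
KE = 13.605700 eV × (1.602177 × 10⁻¹⁹ J/eV) = 2.179874e-18 J

Using KE = ½mv²:
v = √(2·KE/m_e)
v = √(2 × 2.179874e-18 J / 9.10938 × 10⁻³¹ kg)
v = 2.1877e+06 m/s

This is approximately 0.730% the speed of light.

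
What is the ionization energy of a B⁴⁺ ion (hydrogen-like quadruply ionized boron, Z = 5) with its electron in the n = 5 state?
13.61 eV

The ionization energy is the energy needed to remove the electron completely (n → ∞).

For a hydrogen-like ion with Z = 5, E_n = -13.6057 Z² / n² eV.

At n = 5: E_5 = -13.6057 × 5² / 5² = -13.60570 eV
At n = ∞: E_∞ = 0 eV

Ionization energy = E_∞ - E_5 = 0 - (-13.60570) = 13.60570 eV
Ionization energy ≈ 13.61 eV

This is also called the binding energy of the electron in state n = 5.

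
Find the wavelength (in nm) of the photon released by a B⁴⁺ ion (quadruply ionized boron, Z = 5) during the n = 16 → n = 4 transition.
62.2090 nm

First, find the transition energy using E_n = -13.6057 Z² / n² eV:
E_16 = -13.6057 × 5² / 16² = -1.328682 eV
E_4 = -13.6057 × 5² / 4² = -21.258906 eV

Photon energy: |ΔE| = |E_4 - E_16| = 19.930224 eV

Convert to wavelength using E = hc/λ with hc = 1239.84 eV·nm:
λ = hc/E = 1239.84 eV·nm / 19.930224 eV
λ = 62.2090 nm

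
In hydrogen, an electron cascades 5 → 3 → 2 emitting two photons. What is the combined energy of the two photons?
2.857 eV

The energy levels of hydrogen are E_n = -13.6057 / n² eV.

First transition (5 → 3):
ΔE₁ = |E_3 - E_5|
ΔE₁ = |-1.511744444 - (-0.544228000)| = 0.967516 eV

Second transition (3 → 2):
ΔE₂ = |E_2 - E_3|
ΔE₂ = |-3.401425000 - (-1.511744444)| = 1.889681 eV

Total energy released:
E_total = ΔE₁ + ΔE₂ = 0.967516 + 1.889681 = 2.857 eV

Note: This equals the direct transition 5 → 2: 2.857 eV ✓
Energy is conserved regardless of the path taken.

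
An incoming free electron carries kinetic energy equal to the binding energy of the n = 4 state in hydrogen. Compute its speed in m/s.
5.4692e+05 m/s (or 0.182% of c)

The binding energy at n = 4 for hydrogen is:
E_4 = -13.6057/4² = -0.85035625 eV
|E_4| = 0.85035625 eV

Convert to Joules:
KE = 0.85035625 eV × (1.602177 × 10⁻¹⁹ J/eV) = 1.362421e-19 J

Using KE = ½mv²:
v = √(2·KE/m_e)
v = √(2 × 1.362421e-19 J / 9.10938 × 10⁻³¹ kg)
v = 5.4692e+05 m/s

This is approximately 0.182% the speed of light.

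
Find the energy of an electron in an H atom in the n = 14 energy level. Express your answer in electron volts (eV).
-0.07 eV

The energy levels of a hydrogen-like atom are given by:
E_n = -13.6057 eV / n²

For n = 14:
E_14 = -13.6057 eV / 14²
E_14 = -13.6057 eV / 196
E_14 = -0.07 eV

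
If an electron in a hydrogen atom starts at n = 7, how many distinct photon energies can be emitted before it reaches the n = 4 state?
6

The electron can occupy levels n = 4, 5, ..., 7 during de-excitation — that is m = 7 - 4 + 1 = 4 distinct levels.

The number of distinct spectral lines equals the number of ways to choose 2 of these m levels (each pair gives one possible emission transition):

Number of lines = m(m-1)/2 = 4×3/2 = 6

These correspond to all possible transitions between the 4 levels:
7 → 6, 7 → 5, 7 → 4, 6 → 5, 6 → 4, 5 → 4

Each transition produces a photon with a unique energy (and thus wavelength). This count does not depend on Z.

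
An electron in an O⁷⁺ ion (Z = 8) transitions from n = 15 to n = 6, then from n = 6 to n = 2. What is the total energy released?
213.82 eV

The energy levels of O⁷⁺ are E_n = -13.6057 × 8² / n² eV.

First transition (15 → 6):
ΔE₁ = |E_6 - E_15|
ΔE₁ = |-24.18791111 - (-3.87006578)| = 20.31785 eV

Second transition (6 → 2):
ΔE₂ = |E_2 - E_6|
ΔE₂ = |-217.69120000 - (-24.18791111)| = 193.50329 eV

Total energy released:
E_total = ΔE₁ + ΔE₂ = 20.31785 + 193.50329 = 213.82 eV

Note: This equals the direct transition 15 → 2: 213.82 eV ✓
Energy is conserved regardless of the path taken.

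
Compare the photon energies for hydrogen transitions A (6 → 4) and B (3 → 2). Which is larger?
3 → 2

Calculate the energy for each transition:

Transition 6 → 4:
ΔE₁ = |E_4 - E_6| = |-13.6057/4² - (-13.6057/6²)|
ΔE₁ = |-0.850356250000 - (-0.377936111111)| = 0.472420139 eV

Transition 3 → 2:
ΔE₂ = |E_2 - E_3| = |-13.6057/2² - (-13.6057/3²)|
ΔE₂ = |-3.401425000000 - (-1.511744444444)| = 1.889680556 eV

Since 1.889680556 eV > 0.472420139 eV, the transition 3 → 2 emits the more energetic photon.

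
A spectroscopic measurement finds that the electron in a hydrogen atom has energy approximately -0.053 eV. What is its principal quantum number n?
n = 16

The exact energy levels follow E_n = -13.6057 eV / n².

The measured value (-0.053 eV) is reported to only 2 significant figures, so we must test candidate n values and see which one matches to that precision.

Candidate energies:
  n = 14:  E = -13.6057/14² = -0.06942 eV
  n = 15:  E = -13.6057/15² = -0.06047 eV
  n = 16:  E = -13.6057/16² = -0.05315 eV  ← matches
  n = 17:  E = -13.6057/17² = -0.04708 eV
  n = 18:  E = -13.6057/18² = -0.04199 eV

Checking against the measurement of -0.053 eV (2 sig figs), only n = 16 agrees:
E_16 = -0.05315 eV, which rounds to -0.053 eV ✓

Therefore n = 16.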